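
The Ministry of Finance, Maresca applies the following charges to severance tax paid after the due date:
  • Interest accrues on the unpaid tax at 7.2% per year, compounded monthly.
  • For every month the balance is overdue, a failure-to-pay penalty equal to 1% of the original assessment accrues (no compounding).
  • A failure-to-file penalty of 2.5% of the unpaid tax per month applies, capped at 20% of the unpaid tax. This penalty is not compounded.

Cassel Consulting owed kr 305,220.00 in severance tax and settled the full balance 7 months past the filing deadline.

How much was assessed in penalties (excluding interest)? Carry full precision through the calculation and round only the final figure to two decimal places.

Failure-to-file: 7 × 2.5% × kr 305,220.00 = kr 53,413.50 (under the 20% cap)
Failure-to-pay penalty = 1% × kr 305,220.00 × 7 mo = kr 21,365.40
Total penalty = kr 53,413.50 + kr 21,365.40 = kr 74,778.90

kr 74,778.90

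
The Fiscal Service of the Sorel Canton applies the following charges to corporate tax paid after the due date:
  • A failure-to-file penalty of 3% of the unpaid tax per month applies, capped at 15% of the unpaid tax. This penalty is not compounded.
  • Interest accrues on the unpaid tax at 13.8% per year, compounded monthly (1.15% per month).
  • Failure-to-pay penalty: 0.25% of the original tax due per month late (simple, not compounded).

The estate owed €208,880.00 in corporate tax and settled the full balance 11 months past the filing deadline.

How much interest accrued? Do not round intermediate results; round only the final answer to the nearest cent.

€27,996.30

Interest: €208,880.00 × ((1 + 0.0115)^11 − 1) = €208,880.00 × 0.1340306… = €27,996.3034…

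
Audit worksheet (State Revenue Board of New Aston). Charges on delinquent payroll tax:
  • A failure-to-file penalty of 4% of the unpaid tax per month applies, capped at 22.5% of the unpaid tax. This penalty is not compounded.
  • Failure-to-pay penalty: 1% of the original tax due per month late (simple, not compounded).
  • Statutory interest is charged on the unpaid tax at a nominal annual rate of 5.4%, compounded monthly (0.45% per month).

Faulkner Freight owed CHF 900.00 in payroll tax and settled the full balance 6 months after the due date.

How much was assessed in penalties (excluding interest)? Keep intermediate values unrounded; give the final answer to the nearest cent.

CHF 256.50

Failure-to-file: 6 × 4% × CHF 900.00 = CHF 216.00, capped at 22.5% × CHF 900.00 = CHF 202.50
Failure-to-pay penalty: 6 × 1% × CHF 900.00 = CHF 54.00
Total penalty = CHF 202.50 + CHF 54.00 = CHF 256.50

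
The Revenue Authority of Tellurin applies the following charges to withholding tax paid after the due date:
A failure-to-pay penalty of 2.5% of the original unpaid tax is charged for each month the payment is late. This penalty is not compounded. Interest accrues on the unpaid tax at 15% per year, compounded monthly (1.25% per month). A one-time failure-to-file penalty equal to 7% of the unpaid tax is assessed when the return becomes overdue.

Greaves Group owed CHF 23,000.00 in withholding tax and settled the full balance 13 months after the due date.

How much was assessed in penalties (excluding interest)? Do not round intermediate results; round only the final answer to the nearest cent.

CHF 9,085.00

Failure-to-file penalty: 7% × CHF 23,000.00 = CHF 1,610.00
Failure-to-pay penalty = 2.5% × CHF 23,000.00 × 13 mo = CHF 7,475.00
Total penalty = CHF 1,610.00 + CHF 7,475.00 = CHF 9,085.00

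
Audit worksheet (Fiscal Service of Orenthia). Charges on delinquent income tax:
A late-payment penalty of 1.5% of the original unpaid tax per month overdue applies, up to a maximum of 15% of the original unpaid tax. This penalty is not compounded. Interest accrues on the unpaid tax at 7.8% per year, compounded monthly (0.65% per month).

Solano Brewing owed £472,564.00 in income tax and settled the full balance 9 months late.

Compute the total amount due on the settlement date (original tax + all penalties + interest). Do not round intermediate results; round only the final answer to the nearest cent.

Penalty: 9 × 1.5% × £472,564.00 = £63,796.14 (below the 15% cap of £70,884.60)
Interest: £472,564.00 × ((1 + 0.0065)^9 − 1) = £472,564.00 × 0.0600443… = £28,374.7722…
Total = £472,564.00 + £63,796.1400 + £28,374.7722… = £564,734.91

£564,734.91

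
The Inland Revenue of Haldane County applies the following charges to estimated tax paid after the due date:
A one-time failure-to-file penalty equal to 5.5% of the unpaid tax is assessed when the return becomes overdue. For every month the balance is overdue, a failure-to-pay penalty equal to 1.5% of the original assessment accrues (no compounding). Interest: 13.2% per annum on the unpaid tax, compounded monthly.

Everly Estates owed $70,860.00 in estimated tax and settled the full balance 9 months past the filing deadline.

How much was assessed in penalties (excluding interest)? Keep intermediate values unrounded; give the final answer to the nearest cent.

$13,463.40

Failure-to-file penalty: 5.5% × $70,860.00 = $3,897.30
Failure-to-pay penalty = 1.5% × $70,860.00 × 9 mo = $9,566.10
Total penalty = $3,897.30 + $9,566.10 = $13,463.40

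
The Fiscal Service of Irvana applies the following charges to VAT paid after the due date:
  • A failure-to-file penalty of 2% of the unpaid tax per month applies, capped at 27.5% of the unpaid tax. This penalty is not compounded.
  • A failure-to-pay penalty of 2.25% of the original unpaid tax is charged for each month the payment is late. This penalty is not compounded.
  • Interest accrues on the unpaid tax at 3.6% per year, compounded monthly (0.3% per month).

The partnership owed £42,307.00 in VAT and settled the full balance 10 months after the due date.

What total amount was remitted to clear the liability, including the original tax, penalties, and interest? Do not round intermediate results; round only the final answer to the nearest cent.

Failure-to-file: 10 × 2% × £42,307.00 = £8,461.40 (under the 27.5% cap)
Failure-to-pay penalty: 10 × 2.25% × £42,307.00 = £9,519.08…
Interest: £42,307.00 × ((1 + 0.003)^10 − 1) = £42,307.00 × 0.0304083… = £1,286.4821…
Total = £42,307.00 + £17,980.4750 + £1,286.4821… = £61,573.96

£61,573.96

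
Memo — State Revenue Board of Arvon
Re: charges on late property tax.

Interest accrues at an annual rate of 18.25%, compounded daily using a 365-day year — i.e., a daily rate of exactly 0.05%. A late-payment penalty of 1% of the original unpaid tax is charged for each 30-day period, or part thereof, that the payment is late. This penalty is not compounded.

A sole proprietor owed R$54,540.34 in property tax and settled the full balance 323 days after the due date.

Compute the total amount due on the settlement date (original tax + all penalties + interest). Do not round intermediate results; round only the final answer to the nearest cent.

Penalty periods: ⌈323/30⌉ = 11; penalty = 11 × 1% × R$54,540.34 = R$5,999.44…
Interest: R$54,540.34 × ((1 + 0.0005)^323 − 1) = R$54,540.34 × 0.17522502… = R$9,556.8323…
Total = R$54,540.34 + R$5,999.4374 + R$9,556.8323… = R$70,096.61

R$70,096.61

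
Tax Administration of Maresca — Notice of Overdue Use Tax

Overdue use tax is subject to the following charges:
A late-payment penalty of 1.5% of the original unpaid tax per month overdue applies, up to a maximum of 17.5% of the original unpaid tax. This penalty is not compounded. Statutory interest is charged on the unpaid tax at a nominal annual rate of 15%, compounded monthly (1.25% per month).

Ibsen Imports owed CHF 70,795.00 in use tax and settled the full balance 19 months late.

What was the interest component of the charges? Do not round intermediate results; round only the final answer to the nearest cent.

CHF 18,846.31

Interest: CHF 70,795.00 × ((1 + 0.0125)^19 − 1) = CHF 70,795.00 × 0.2662096… = CHF 18,846.3095…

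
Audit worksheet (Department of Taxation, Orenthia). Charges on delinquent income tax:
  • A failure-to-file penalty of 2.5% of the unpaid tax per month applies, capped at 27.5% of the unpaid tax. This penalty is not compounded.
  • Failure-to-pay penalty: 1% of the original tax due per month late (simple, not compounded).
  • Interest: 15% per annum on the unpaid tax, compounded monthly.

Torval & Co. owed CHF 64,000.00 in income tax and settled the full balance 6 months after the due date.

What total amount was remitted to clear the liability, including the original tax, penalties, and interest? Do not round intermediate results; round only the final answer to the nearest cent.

CHF 82,392.52

Failure-to-file: 6 × 2.5% × CHF 64,000.00 = CHF 9,600.00 (under the 27.5% cap)
Failure-to-pay penalty = 1% × CHF 64,000.00 × 6 mo = CHF 3,840.00
Interest (15%/yr ÷ 12 = 1.25%/month): CHF 64,000.00 × ((1 + 0.0125)^6 − 1) = CHF 4,952.5236…
Total = CHF 64,000.00 + CHF 13,440.0000 + CHF 4,952.5236… = CHF 82,392.52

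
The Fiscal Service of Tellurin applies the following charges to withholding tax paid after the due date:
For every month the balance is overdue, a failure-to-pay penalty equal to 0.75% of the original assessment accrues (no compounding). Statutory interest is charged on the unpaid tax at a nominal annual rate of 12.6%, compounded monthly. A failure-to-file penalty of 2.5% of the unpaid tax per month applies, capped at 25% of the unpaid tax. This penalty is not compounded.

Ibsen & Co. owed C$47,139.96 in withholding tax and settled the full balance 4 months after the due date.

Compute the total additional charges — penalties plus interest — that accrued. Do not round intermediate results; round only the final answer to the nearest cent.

C$8,139.48

Failure-to-file: 4 × 2.5% × C$47,139.96 = C$4,714.00… (under the 25% cap)
Failure-to-pay penalty = 0.75% × C$47,139.96 × 4 mo = C$1,414.20…
Interest (12.6%/yr ÷ 12 = 1.05%/month): C$47,139.96 × ((1 + 0.0105)^4 − 1) = C$2,011.2803…
Penalties + interest = C$6,128.1948 + C$2,011.2803… = C$8,139.48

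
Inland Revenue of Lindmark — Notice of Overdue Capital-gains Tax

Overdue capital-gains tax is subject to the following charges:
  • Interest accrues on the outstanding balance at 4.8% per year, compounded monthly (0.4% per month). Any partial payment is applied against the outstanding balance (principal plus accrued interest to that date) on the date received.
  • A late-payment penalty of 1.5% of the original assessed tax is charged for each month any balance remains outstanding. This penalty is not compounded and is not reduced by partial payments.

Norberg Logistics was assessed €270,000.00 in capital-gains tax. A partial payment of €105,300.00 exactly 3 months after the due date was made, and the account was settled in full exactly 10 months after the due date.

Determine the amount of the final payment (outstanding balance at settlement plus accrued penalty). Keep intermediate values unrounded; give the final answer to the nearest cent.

Balance at month 3: €270,000.0000 × (1 + 0.004)^3 = €273,252.9773…
After €105,300.00 payment: €273,252.9773… − €105,300.00 = €167,952.9773…
Balance at month 10: €167,952.9773… × (1 + 0.004)^7 = €172,712.4706…
Penalty: 10 × 1.5% × €270,000.00 = €40,500.00
Final settlement = outstanding balance + penalty = €172,712.4706… + €40,500.00 = €213,212.47

€213,212.47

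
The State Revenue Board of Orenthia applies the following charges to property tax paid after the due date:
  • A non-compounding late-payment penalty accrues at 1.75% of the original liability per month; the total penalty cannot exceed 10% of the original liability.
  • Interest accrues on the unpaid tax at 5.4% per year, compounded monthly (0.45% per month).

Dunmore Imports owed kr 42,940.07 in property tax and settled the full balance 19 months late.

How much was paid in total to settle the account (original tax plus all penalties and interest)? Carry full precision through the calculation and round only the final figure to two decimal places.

Penalty (uncapped): 19 × 1.75% × kr 42,940.07 = kr 14,277.57…; cap = 10% × kr 42,940.07 = kr 4,294.01… → penalty = kr 4,294.01…
Interest: kr 42,940.07 × ((1 + 0.0045)^19 − 1) = kr 42,940.07 × 0.0890527… = kr 3,823.9275…
Total = kr 42,940.07 + kr 4,294.0070 + kr 3,823.9275… = kr 51,058.00

kr 51,058.00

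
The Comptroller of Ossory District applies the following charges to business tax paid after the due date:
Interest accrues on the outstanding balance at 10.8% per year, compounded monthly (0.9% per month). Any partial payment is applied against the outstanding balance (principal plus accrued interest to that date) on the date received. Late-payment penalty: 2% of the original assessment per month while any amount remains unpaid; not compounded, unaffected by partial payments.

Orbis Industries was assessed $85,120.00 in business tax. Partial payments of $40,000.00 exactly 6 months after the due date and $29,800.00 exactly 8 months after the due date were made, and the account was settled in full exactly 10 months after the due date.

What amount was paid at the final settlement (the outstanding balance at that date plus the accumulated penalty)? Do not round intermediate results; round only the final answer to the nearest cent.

$38,324.26

Balance at month 6: $85,120.0000 × (1 + 0.009)^6 = $89,821.1503…
After $40,000.00 payment: $89,821.1503… − $40,000.00 = $49,821.1503…
Balance at month 8: $49,821.1503… × (1 + 0.009)^2 = $50,721.9665…
After $29,800.00 payment: $50,721.9665… − $29,800.00 = $20,921.9665…
Balance at month 10: $20,921.9665… × (1 + 0.009)^2 = $21,300.2566…
Penalty: 10 × 2% × $85,120.00 = $17,024.00
Final settlement = outstanding balance + penalty = $21,300.2566… + $17,024.00 = $38,324.26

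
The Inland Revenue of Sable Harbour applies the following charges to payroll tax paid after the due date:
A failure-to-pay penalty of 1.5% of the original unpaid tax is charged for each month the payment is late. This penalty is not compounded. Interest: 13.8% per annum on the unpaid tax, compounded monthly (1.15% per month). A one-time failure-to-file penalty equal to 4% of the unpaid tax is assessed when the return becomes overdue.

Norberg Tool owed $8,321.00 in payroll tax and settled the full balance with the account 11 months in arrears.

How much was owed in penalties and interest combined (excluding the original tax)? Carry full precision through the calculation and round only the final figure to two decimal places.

Failure-to-file penalty: 4% × $8,321.00 = $332.84
Failure-to-pay penalty: 11 × 1.5% × $8,321.00 = $1,372.97…
Interest: $8,321.00 × ((1 + 0.0115)^11 − 1) = $8,321.00 × 0.1340306… = $1,115.2683…
Penalties + interest = $1,705.8050 + $1,115.2683… = $2,821.07

$2,821.07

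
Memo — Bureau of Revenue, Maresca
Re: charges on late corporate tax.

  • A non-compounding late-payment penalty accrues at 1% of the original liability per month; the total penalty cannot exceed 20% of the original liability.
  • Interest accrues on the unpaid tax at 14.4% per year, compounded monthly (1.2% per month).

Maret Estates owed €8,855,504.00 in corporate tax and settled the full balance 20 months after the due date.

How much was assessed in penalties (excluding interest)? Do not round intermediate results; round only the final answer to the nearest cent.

€1,771,100.80

Penalty (uncapped): 20 × 1% × €8,855,504.00 = €1,771,100.80; cap = 20% × €8,855,504.00 = €1,771,100.80 → penalty = €1,771,100.80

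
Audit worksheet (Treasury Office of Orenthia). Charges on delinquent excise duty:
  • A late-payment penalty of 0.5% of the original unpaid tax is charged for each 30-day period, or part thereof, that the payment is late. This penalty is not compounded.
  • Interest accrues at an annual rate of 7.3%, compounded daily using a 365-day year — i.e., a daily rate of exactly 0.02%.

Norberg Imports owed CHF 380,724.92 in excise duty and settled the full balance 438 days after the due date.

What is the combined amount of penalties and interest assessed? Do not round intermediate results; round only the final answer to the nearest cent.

CHF 63,406.63

Penalty periods: ⌈438/30⌉ = 15; penalty = 15 × 0.5% × CHF 380,724.92 = CHF 28,554.37…
Interest: CHF 380,724.92 × ((1 + 0.0002)^438 − 1) = CHF 380,724.92 × 0.09154185… = CHF 34,852.2648…
Penalties + interest = CHF 28,554.3690 + CHF 34,852.2648… = CHF 63,406.63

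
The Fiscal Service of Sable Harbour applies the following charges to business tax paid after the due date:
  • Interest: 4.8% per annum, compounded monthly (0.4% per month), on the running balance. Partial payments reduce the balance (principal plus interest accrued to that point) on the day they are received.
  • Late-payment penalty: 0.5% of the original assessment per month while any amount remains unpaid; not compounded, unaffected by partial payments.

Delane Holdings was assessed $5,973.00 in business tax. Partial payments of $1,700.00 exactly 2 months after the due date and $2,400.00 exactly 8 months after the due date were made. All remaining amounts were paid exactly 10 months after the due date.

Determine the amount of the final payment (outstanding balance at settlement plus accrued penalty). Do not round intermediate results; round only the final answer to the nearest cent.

Balance at month 2: $5,973.0000 × (1 + 0.004)^2 = $6,020.8796…
After $1,700.00 payment: $6,020.8796… − $1,700.00 = $4,320.8796…
Balance at month 8: $4,320.8796… × (1 + 0.004)^6 = $4,425.6232…
After $2,400.00 payment: $4,425.6232… − $2,400.00 = $2,025.6232…
Balance at month 10: $2,025.6232… × (1 + 0.004)^2 = $2,041.8606…
Penalty: 10 × 0.5% × $5,973.00 = $298.65
Final settlement = outstanding balance + penalty = $2,041.8606… + $298.65 = $2,340.51

$2,340.51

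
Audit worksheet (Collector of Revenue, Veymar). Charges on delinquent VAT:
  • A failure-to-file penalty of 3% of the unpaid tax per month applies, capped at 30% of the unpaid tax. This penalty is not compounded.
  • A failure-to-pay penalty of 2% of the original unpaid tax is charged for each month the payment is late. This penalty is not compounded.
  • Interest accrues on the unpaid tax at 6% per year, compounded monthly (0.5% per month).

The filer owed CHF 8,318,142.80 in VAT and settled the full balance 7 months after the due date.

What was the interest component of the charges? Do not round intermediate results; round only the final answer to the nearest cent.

Interest: CHF 8,318,142.80 × ((1 + 0.005)^7 − 1) = CHF 8,318,142.80 × 0.0355294… = CHF 295,538.5974…

CHF 295,538.60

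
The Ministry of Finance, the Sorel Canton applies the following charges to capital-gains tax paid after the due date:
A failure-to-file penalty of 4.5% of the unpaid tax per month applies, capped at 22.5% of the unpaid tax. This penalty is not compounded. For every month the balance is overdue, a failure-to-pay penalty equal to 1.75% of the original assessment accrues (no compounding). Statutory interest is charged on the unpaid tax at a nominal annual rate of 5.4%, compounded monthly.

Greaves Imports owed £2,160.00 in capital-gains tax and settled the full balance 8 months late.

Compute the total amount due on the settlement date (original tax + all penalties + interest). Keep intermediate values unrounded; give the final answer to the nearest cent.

£3,027.40

Failure-to-file: 8 × 4.5% × £2,160.00 = £777.60, capped at 22.5% × £2,160.00 = £486.00
Failure-to-pay penalty: 8 × 1.75% × £2,160.00 = £302.40
Interest (5.4%/yr ÷ 12 = 0.45%/month): £2,160.00 × ((1 + 0.0045)^8 − 1) = £78.9958…
Total = £2,160.00 + £788.4000 + £78.9958… = £3,027.40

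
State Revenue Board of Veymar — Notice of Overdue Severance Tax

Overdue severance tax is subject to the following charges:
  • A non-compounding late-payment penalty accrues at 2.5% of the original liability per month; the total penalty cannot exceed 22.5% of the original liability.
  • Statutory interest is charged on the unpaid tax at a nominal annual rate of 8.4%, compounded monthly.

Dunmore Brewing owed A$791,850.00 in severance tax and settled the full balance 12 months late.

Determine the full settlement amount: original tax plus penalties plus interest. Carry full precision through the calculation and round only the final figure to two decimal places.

A$1,039,153.20

Penalty (uncapped): 12 × 2.5% × A$791,850.00 = A$237,555.00; cap = 22.5% × A$791,850.00 = A$178,166.25 → penalty = A$178,166.25
Interest (8.4%/yr ÷ 12 = 0.7%/month): A$791,850.00 × ((1 + 0.007)^12 − 1) = A$69,136.9476…
Total = A$791,850.00 + A$178,166.2500 + A$69,136.9476… = A$1,039,153.20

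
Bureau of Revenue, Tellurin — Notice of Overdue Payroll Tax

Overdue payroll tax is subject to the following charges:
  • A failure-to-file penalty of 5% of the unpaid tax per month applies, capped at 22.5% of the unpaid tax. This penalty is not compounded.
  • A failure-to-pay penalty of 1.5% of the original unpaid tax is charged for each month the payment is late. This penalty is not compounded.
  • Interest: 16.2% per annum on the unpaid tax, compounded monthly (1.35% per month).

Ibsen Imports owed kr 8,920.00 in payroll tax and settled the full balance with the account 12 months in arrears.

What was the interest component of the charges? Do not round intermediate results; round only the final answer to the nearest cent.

Interest: kr 8,920.00 × ((1 + 0.0135)^12 − 1) = kr 8,920.00 × 0.1745866… = kr 1,557.3123…

kr 1,557.31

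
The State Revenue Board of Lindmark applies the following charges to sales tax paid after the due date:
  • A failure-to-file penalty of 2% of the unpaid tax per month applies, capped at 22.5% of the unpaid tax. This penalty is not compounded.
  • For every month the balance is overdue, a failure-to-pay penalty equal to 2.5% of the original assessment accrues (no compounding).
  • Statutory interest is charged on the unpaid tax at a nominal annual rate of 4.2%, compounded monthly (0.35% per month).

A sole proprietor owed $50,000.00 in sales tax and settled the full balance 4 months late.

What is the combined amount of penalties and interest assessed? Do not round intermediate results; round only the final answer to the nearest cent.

$9,703.68

Failure-to-file: 4 × 2% × $50,000.00 = $4,000.00 (under the 22.5% cap)
Failure-to-pay penalty: 4 × 2.5% × $50,000.00 = $5,000.00
Interest: $50,000.00 × ((1 + 0.0035)^4 − 1) = $50,000.00 × 0.0140737… = $703.6836…
Penalties + interest = $9,000.0000 + $703.6836… = $9,703.68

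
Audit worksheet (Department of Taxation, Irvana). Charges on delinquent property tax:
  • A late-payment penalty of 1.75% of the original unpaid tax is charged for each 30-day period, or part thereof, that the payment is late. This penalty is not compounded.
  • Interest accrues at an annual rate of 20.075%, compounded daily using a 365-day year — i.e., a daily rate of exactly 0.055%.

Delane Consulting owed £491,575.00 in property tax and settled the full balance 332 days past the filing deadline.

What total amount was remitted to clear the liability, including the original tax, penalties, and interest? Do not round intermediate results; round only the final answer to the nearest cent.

£693,255.41

Penalty periods: ⌈332/30⌉ = 12; penalty = 12 × 1.75% × £491,575.00 = £103,230.75
Interest: £491,575.00 × ((1 + 0.00055)^332 − 1) = £491,575.00 × 0.20027393… = £98,449.6558…
Total = £491,575.00 + £103,230.7500 + £98,449.6558… = £693,255.41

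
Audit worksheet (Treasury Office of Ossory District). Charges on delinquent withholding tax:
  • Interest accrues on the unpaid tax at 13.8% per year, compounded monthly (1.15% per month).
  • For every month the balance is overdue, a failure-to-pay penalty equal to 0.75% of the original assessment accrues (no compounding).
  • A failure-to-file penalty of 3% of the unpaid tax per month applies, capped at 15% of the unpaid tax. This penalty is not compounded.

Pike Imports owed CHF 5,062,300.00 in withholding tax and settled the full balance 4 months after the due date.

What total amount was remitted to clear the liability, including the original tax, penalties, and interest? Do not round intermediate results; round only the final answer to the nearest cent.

Failure-to-file: 4 × 3% × CHF 5,062,300.00 = CHF 607,476.00 (under the 15% cap)
Failure-to-pay penalty: 4 × 0.75% × CHF 5,062,300.00 = CHF 151,869.00
Interest: CHF 5,062,300.00 × ((1 + 0.0115)^4 − 1) = CHF 5,062,300.00 × 0.0467996… = CHF 236,913.6201…
Total = CHF 5,062,300.00 + CHF 759,345.0000 + CHF 236,913.6201… = CHF 6,058,558.62

CHF 6,058,558.62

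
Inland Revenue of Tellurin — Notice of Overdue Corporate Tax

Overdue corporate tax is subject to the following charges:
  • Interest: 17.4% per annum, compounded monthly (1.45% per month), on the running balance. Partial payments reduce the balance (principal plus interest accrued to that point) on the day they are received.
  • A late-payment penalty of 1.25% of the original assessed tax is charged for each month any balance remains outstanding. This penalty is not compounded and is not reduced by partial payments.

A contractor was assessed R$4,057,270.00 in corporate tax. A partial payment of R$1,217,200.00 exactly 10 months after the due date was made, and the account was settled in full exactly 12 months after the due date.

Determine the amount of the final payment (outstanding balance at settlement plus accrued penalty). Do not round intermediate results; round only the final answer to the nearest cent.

Balance at month 10: R$4,057,270.0000 × (1 + 0.0145)^10 = R$4,685,483.6144…
After R$1,217,200.00 payment: R$4,685,483.6144… − R$1,217,200.00 = R$3,468,283.6144…
Balance at month 12: R$3,468,283.6144… × (1 + 0.0145)^2 = R$3,569,593.0458…
Penalty: 12 × 1.25% × R$4,057,270.00 = R$608,590.50
Final settlement = outstanding balance + penalty = R$3,569,593.0458… + R$608,590.50 = R$4,178,183.55

R$4,178,183.55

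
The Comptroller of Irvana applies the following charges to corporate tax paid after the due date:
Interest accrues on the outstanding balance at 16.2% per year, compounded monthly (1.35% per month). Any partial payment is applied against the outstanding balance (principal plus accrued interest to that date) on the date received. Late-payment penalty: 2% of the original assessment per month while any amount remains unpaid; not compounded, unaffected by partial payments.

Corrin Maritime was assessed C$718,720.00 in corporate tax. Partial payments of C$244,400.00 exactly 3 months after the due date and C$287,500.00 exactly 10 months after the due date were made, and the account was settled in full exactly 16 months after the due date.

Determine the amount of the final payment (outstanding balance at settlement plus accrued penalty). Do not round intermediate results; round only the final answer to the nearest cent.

Balance at month 3: C$718,720.0000 × (1 + 0.0135)^3 = C$748,222.8885…
After C$244,400.00 payment: C$748,222.8885… − C$244,400.00 = C$503,822.8885…
Balance at month 10: C$503,822.8885… × (1 + 0.0135)^7 = C$553,406.3838…
After C$287,500.00 payment: C$553,406.3838… − C$287,500.00 = C$265,906.3838…
Balance at month 16: C$265,906.3838… × (1 + 0.0135)^6 = C$288,184.9403…
Penalty: 16 × 2% × C$718,720.00 = C$229,990.40
Final settlement = outstanding balance + penalty = C$288,184.9403… + C$229,990.40 = C$518,175.34

C$518,175.34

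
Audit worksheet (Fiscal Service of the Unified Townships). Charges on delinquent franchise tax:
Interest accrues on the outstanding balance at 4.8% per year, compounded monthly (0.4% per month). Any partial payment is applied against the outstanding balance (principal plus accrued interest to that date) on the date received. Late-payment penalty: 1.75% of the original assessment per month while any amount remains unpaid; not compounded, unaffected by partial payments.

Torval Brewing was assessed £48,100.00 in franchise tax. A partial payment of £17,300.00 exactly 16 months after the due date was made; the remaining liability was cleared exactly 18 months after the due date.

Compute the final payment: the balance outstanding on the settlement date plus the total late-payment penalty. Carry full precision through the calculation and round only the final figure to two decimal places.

£49,396.32

Balance at month 16: £48,100.0000 × (1 + 0.004)^16 = £51,272.4985…
After £17,300.00 payment: £51,272.4985… − £17,300.00 = £33,972.4985…
Balance at month 18: £33,972.4985… × (1 + 0.004)^2 = £34,244.8221…
Penalty: 18 × 1.75% × £48,100.00 = £15,151.50
Final settlement = outstanding balance + penalty = £34,244.8221… + £15,151.50 = £49,396.32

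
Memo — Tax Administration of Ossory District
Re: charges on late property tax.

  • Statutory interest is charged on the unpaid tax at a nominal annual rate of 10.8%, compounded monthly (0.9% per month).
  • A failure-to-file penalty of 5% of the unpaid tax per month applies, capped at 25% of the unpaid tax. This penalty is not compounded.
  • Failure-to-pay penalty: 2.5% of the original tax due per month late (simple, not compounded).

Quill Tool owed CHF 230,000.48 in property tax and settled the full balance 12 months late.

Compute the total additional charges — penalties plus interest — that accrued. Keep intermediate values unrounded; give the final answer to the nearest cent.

CHF 152,607.54

Failure-to-file: 12 × 5% × CHF 230,000.48 = CHF 138,000.29…, capped at 25% × CHF 230,000.48 = CHF 57,500.12
Failure-to-pay penalty = 2.5% × CHF 230,000.48 × 12 mo = CHF 69,000.14…
Interest: CHF 230,000.48 × ((1 + 0.009)^12 − 1) = CHF 230,000.48 × 0.1135097… = CHF 26,107.2797…
Penalties + interest = CHF 126,500.2640 + CHF 26,107.2797… = CHF 152,607.54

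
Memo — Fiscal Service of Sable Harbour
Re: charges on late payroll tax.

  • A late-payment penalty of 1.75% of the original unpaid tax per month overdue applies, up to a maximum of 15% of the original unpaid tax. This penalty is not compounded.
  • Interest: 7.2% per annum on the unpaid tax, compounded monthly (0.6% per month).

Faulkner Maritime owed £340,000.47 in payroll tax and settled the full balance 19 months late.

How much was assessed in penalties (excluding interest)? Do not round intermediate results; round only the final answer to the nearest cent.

£51,000.07

Penalty (uncapped): 19 × 1.75% × £340,000.47 = £113,050.16…; cap = 15% × £340,000.47 = £51,000.07… → penalty = £51,000.07…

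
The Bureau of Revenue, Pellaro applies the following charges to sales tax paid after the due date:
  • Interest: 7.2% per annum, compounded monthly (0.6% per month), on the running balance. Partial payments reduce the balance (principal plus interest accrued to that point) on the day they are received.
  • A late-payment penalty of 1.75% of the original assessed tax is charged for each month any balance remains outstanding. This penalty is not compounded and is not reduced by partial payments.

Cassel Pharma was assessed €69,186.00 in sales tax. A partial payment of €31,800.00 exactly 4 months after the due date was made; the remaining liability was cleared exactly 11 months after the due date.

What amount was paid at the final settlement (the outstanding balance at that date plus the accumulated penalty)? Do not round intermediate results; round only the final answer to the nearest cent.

Balance at month 4: €69,186.0000 × (1 + 0.006)^4 = €70,861.4680…
After €31,800.00 payment: €70,861.4680… − €31,800.00 = €39,061.4680…
Balance at month 11: €39,061.4680… × (1 + 0.006)^7 = €40,731.8773…
Penalty: 11 × 1.75% × €69,186.00 = €13,318.31…
Final settlement = outstanding balance + penalty = €40,731.8773… + €13,318.31… = €54,050.18

€54,050.18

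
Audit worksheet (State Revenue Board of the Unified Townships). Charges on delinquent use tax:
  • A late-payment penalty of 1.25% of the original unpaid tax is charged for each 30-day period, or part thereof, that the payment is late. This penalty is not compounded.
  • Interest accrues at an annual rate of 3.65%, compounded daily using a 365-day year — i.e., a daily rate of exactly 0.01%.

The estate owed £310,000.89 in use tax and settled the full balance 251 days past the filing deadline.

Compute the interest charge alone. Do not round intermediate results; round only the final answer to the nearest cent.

Interest: £310,000.89 × ((1 + 0.0001)^251 − 1) = £310,000.89 × 0.02541637… = £7,879.0974…

£7,879.10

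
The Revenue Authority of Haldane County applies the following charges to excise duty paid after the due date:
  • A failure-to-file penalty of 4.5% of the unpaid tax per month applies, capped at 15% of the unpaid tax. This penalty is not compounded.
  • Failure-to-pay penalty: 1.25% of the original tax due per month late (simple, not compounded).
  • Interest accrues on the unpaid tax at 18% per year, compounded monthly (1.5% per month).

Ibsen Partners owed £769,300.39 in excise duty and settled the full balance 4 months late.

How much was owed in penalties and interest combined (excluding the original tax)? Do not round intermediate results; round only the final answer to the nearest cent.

Failure-to-file: 4 × 4.5% × £769,300.39 = £138,474.07…, capped at 15% × £769,300.39 = £115,395.06…
Failure-to-pay penalty: 4 × 1.25% × £769,300.39 = £38,465.02…
Interest: £769,300.39 × ((1 + 0.015)^4 − 1) = £769,300.39 × 0.0613636… = £47,207.0034…
Penalties + interest = £153,860.0780 + £47,207.0034… = £201,067.08

£201,067.08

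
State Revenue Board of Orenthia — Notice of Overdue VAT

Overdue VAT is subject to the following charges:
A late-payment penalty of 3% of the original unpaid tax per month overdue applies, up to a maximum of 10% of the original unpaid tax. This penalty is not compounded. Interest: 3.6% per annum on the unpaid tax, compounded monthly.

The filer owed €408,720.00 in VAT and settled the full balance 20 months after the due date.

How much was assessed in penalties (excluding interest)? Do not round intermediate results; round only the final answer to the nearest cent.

Penalty (uncapped): 20 × 3% × €408,720.00 = €245,232.00; cap = 10% × €408,720.00 = €40,872.00 → penalty = €40,872.00

€40,872.00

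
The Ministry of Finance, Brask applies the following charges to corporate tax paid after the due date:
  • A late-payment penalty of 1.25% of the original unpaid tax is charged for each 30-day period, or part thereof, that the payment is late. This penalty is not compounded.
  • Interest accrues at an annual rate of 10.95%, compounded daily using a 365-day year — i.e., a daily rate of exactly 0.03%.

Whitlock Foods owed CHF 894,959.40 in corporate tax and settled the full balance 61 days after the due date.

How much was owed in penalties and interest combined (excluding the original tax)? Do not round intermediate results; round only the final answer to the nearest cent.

Penalty periods: ⌈61/30⌉ = 3; penalty = 3 × 1.25% × CHF 894,959.40 = CHF 33,560.98…
Interest: CHF 894,959.40 × ((1 + 0.0003)^61 − 1) = CHF 894,959.40 × 0.01846568… = CHF 16,526.0303…
Penalties + interest = CHF 33,560.9775 + CHF 16,526.0303… = CHF 50,087.01

CHF 50,087.01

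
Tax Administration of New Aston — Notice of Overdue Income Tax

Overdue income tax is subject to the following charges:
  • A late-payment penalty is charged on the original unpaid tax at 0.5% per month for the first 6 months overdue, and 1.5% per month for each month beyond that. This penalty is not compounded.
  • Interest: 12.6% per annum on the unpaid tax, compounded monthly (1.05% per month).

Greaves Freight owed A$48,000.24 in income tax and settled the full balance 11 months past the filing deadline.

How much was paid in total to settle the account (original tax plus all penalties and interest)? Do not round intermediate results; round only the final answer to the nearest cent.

A$58,884.72

Penalty, months 1–6: 6 × 0.5% × A$48,000.24 = A$1,440.01…
Penalty, months 7–11: 5 × 1.5% × A$48,000.24 = A$3,600.02…
Interest: A$48,000.24 × ((1 + 0.0105)^11 − 1) = A$48,000.24 × 0.1217588… = A$5,844.4530…
Total = A$48,000.24 + A$5,040.0252 + A$5,844.4530… = A$58,884.72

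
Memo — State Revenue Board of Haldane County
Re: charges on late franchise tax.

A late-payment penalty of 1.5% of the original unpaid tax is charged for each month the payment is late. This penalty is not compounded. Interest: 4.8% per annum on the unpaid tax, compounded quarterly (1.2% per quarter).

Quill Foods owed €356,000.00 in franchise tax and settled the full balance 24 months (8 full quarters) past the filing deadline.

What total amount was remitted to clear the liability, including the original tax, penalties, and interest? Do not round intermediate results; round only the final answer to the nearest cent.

€519,806.36

Late-payment penalty: 24 × 1.5% × €356,000.00 = €128,160.00
Interest: €356,000.00 × ((1 + 0.012)^8 − 1) = €356,000.00 × 0.1001302… = €35,646.3631…
Total = €356,000.00 + €128,160.0000 + €35,646.3631… = €519,806.36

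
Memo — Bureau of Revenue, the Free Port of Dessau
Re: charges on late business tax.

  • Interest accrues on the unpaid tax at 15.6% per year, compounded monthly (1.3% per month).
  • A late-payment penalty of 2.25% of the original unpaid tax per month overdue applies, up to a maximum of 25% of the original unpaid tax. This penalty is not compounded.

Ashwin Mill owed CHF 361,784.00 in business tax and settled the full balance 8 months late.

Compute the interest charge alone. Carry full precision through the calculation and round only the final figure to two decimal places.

Interest: CHF 361,784.00 × ((1 + 0.013)^8 − 1) = CHF 361,784.00 × 0.1088571… = CHF 39,382.7398…

CHF 39,382.74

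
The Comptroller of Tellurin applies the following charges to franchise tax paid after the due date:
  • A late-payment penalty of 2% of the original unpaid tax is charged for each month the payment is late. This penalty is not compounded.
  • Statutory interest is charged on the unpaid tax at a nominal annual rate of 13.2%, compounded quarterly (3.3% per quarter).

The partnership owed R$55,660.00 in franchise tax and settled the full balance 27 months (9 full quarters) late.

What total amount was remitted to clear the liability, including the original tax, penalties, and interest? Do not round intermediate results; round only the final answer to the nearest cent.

R$104,606.13

Late-payment penalty: 27 × 2% × R$55,660.00 = R$30,056.40
Interest: R$55,660.00 × ((1 + 0.033)^9 − 1) = R$55,660.00 × 0.3393772… = R$18,889.7336…
Total = R$55,660.00 + R$30,056.4000 + R$18,889.7336… = R$104,606.13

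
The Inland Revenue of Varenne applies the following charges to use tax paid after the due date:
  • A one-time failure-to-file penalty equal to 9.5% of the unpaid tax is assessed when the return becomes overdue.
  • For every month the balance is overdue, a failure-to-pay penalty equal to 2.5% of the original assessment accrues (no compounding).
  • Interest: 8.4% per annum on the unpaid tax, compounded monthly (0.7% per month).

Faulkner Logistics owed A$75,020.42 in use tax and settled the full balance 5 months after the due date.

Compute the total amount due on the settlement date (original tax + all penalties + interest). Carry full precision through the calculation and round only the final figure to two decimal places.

Failure-to-file penalty: 9.5% × A$75,020.42 = A$7,126.94…
Failure-to-pay penalty = 2.5% × A$75,020.42 × 5 mo = A$9,377.55…
Interest: A$75,020.42 × ((1 + 0.007)^5 − 1) = A$75,020.42 × 0.0354934… = A$2,662.7329…
Total = A$75,020.42 + A$16,504.4924 + A$2,662.7329… = A$94,187.65

A$94,187.65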